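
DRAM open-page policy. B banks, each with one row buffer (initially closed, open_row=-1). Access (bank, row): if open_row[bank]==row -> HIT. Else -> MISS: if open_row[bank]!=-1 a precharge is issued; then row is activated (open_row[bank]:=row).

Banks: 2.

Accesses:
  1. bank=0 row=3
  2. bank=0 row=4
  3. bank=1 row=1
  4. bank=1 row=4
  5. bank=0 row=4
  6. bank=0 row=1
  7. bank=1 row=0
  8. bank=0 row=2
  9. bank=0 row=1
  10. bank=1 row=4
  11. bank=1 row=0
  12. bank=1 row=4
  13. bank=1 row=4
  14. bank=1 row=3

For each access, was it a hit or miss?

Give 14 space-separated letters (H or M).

Acc 1: bank0 row3 -> MISS (open row3); precharges=0
Acc 2: bank0 row4 -> MISS (open row4); precharges=1
Acc 3: bank1 row1 -> MISS (open row1); precharges=1
Acc 4: bank1 row4 -> MISS (open row4); precharges=2
Acc 5: bank0 row4 -> HIT
Acc 6: bank0 row1 -> MISS (open row1); precharges=3
Acc 7: bank1 row0 -> MISS (open row0); precharges=4
Acc 8: bank0 row2 -> MISS (open row2); precharges=5
Acc 9: bank0 row1 -> MISS (open row1); precharges=6
Acc 10: bank1 row4 -> MISS (open row4); precharges=7
Acc 11: bank1 row0 -> MISS (open row0); precharges=8
Acc 12: bank1 row4 -> MISS (open row4); precharges=9
Acc 13: bank1 row4 -> HIT
Acc 14: bank1 row3 -> MISS (open row3); precharges=10

Answer: M M M M H M M M M M M M H M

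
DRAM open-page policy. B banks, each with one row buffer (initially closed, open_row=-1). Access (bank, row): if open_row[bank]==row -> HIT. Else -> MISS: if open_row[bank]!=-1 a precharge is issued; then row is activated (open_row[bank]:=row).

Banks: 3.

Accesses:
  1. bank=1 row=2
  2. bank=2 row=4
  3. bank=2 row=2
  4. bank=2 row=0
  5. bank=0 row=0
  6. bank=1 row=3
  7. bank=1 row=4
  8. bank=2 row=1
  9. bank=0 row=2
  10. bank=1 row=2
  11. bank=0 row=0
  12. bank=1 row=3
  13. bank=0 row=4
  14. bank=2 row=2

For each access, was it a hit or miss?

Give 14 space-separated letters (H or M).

Acc 1: bank1 row2 -> MISS (open row2); precharges=0
Acc 2: bank2 row4 -> MISS (open row4); precharges=0
Acc 3: bank2 row2 -> MISS (open row2); precharges=1
Acc 4: bank2 row0 -> MISS (open row0); precharges=2
Acc 5: bank0 row0 -> MISS (open row0); precharges=2
Acc 6: bank1 row3 -> MISS (open row3); precharges=3
Acc 7: bank1 row4 -> MISS (open row4); precharges=4
Acc 8: bank2 row1 -> MISS (open row1); precharges=5
Acc 9: bank0 row2 -> MISS (open row2); precharges=6
Acc 10: bank1 row2 -> MISS (open row2); precharges=7
Acc 11: bank0 row0 -> MISS (open row0); precharges=8
Acc 12: bank1 row3 -> MISS (open row3); precharges=9
Acc 13: bank0 row4 -> MISS (open row4); precharges=10
Acc 14: bank2 row2 -> MISS (open row2); precharges=11

Answer: M M M M M M M M M M M M M M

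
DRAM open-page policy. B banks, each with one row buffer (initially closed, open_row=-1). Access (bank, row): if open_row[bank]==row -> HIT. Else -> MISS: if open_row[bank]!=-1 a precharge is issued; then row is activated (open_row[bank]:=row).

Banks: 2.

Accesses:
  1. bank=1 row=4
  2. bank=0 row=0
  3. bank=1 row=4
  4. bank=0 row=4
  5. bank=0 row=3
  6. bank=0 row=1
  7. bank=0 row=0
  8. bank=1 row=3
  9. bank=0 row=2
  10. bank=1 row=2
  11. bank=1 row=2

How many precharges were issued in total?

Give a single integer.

Acc 1: bank1 row4 -> MISS (open row4); precharges=0
Acc 2: bank0 row0 -> MISS (open row0); precharges=0
Acc 3: bank1 row4 -> HIT
Acc 4: bank0 row4 -> MISS (open row4); precharges=1
Acc 5: bank0 row3 -> MISS (open row3); precharges=2
Acc 6: bank0 row1 -> MISS (open row1); precharges=3
Acc 7: bank0 row0 -> MISS (open row0); precharges=4
Acc 8: bank1 row3 -> MISS (open row3); precharges=5
Acc 9: bank0 row2 -> MISS (open row2); precharges=6
Acc 10: bank1 row2 -> MISS (open row2); precharges=7
Acc 11: bank1 row2 -> HIT

Answer: 7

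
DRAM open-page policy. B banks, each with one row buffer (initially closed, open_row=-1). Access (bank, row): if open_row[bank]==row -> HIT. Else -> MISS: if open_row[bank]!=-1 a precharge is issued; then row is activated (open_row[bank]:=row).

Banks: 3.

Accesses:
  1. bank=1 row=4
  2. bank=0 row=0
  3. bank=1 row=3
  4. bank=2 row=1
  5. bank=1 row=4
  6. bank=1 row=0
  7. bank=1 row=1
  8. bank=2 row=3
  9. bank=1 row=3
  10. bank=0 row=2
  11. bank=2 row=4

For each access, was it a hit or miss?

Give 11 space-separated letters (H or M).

Acc 1: bank1 row4 -> MISS (open row4); precharges=0
Acc 2: bank0 row0 -> MISS (open row0); precharges=0
Acc 3: bank1 row3 -> MISS (open row3); precharges=1
Acc 4: bank2 row1 -> MISS (open row1); precharges=1
Acc 5: bank1 row4 -> MISS (open row4); precharges=2
Acc 6: bank1 row0 -> MISS (open row0); precharges=3
Acc 7: bank1 row1 -> MISS (open row1); precharges=4
Acc 8: bank2 row3 -> MISS (open row3); precharges=5
Acc 9: bank1 row3 -> MISS (open row3); precharges=6
Acc 10: bank0 row2 -> MISS (open row2); precharges=7
Acc 11: bank2 row4 -> MISS (open row4); precharges=8

Answer: M M M M M M M M M M M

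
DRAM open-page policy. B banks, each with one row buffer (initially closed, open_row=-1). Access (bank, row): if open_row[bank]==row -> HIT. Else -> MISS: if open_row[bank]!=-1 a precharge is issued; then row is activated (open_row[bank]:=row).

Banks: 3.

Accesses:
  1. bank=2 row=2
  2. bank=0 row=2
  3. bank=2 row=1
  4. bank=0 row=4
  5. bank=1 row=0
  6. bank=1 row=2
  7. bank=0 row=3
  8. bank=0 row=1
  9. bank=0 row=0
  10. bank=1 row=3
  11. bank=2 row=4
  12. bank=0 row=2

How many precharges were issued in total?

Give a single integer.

Answer: 9

Derivation:
Acc 1: bank2 row2 -> MISS (open row2); precharges=0
Acc 2: bank0 row2 -> MISS (open row2); precharges=0
Acc 3: bank2 row1 -> MISS (open row1); precharges=1
Acc 4: bank0 row4 -> MISS (open row4); precharges=2
Acc 5: bank1 row0 -> MISS (open row0); precharges=2
Acc 6: bank1 row2 -> MISS (open row2); precharges=3
Acc 7: bank0 row3 -> MISS (open row3); precharges=4
Acc 8: bank0 row1 -> MISS (open row1); precharges=5
Acc 9: bank0 row0 -> MISS (open row0); precharges=6
Acc 10: bank1 row3 -> MISS (open row3); precharges=7
Acc 11: bank2 row4 -> MISS (open row4); precharges=8
Acc 12: bank0 row2 -> MISS (open row2); precharges=9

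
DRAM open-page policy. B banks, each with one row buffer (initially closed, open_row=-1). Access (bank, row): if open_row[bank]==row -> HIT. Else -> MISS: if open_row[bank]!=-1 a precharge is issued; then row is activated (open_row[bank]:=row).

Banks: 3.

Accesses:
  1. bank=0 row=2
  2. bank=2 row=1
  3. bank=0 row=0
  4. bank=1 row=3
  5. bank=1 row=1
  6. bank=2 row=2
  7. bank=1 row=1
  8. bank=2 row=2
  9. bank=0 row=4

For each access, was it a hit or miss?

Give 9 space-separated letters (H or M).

Acc 1: bank0 row2 -> MISS (open row2); precharges=0
Acc 2: bank2 row1 -> MISS (open row1); precharges=0
Acc 3: bank0 row0 -> MISS (open row0); precharges=1
Acc 4: bank1 row3 -> MISS (open row3); precharges=1
Acc 5: bank1 row1 -> MISS (open row1); precharges=2
Acc 6: bank2 row2 -> MISS (open row2); precharges=3
Acc 7: bank1 row1 -> HIT
Acc 8: bank2 row2 -> HIT
Acc 9: bank0 row4 -> MISS (open row4); precharges=4

Answer: M M M M M M H H M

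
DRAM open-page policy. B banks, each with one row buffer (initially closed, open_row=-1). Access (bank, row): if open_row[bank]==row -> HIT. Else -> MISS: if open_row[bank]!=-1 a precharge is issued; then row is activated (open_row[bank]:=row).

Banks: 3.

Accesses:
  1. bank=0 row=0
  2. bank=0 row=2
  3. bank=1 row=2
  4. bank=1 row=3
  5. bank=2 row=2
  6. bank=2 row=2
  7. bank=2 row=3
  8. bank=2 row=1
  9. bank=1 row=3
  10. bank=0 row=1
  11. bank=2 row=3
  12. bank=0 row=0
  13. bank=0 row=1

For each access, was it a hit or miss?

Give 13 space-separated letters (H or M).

Acc 1: bank0 row0 -> MISS (open row0); precharges=0
Acc 2: bank0 row2 -> MISS (open row2); precharges=1
Acc 3: bank1 row2 -> MISS (open row2); precharges=1
Acc 4: bank1 row3 -> MISS (open row3); precharges=2
Acc 5: bank2 row2 -> MISS (open row2); precharges=2
Acc 6: bank2 row2 -> HIT
Acc 7: bank2 row3 -> MISS (open row3); precharges=3
Acc 8: bank2 row1 -> MISS (open row1); precharges=4
Acc 9: bank1 row3 -> HIT
Acc 10: bank0 row1 -> MISS (open row1); precharges=5
Acc 11: bank2 row3 -> MISS (open row3); precharges=6
Acc 12: bank0 row0 -> MISS (open row0); precharges=7
Acc 13: bank0 row1 -> MISS (open row1); precharges=8

Answer: M M M M M H M M H M M M M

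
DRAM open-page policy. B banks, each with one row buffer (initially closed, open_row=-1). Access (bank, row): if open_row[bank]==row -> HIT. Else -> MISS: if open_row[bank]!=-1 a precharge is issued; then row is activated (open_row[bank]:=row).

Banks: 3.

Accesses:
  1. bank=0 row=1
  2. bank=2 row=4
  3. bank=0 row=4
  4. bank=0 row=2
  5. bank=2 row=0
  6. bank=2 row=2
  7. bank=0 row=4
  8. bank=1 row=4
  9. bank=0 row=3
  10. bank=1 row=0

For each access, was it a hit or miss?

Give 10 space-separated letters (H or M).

Acc 1: bank0 row1 -> MISS (open row1); precharges=0
Acc 2: bank2 row4 -> MISS (open row4); precharges=0
Acc 3: bank0 row4 -> MISS (open row4); precharges=1
Acc 4: bank0 row2 -> MISS (open row2); precharges=2
Acc 5: bank2 row0 -> MISS (open row0); precharges=3
Acc 6: bank2 row2 -> MISS (open row2); precharges=4
Acc 7: bank0 row4 -> MISS (open row4); precharges=5
Acc 8: bank1 row4 -> MISS (open row4); precharges=5
Acc 9: bank0 row3 -> MISS (open row3); precharges=6
Acc 10: bank1 row0 -> MISS (open row0); precharges=7

Answer: M M M M M M M M M M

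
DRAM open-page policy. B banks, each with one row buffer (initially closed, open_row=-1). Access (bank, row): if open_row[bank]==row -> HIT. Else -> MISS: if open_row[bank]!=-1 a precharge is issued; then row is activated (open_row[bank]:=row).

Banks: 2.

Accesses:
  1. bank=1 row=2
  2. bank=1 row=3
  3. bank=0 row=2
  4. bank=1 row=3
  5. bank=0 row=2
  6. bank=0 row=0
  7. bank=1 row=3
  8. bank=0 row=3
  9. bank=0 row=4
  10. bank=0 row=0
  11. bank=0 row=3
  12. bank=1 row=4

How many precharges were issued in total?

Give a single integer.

Answer: 7

Derivation:
Acc 1: bank1 row2 -> MISS (open row2); precharges=0
Acc 2: bank1 row3 -> MISS (open row3); precharges=1
Acc 3: bank0 row2 -> MISS (open row2); precharges=1
Acc 4: bank1 row3 -> HIT
Acc 5: bank0 row2 -> HIT
Acc 6: bank0 row0 -> MISS (open row0); precharges=2
Acc 7: bank1 row3 -> HIT
Acc 8: bank0 row3 -> MISS (open row3); precharges=3
Acc 9: bank0 row4 -> MISS (open row4); precharges=4
Acc 10: bank0 row0 -> MISS (open row0); precharges=5
Acc 11: bank0 row3 -> MISS (open row3); precharges=6
Acc 12: bank1 row4 -> MISS (open row4); precharges=7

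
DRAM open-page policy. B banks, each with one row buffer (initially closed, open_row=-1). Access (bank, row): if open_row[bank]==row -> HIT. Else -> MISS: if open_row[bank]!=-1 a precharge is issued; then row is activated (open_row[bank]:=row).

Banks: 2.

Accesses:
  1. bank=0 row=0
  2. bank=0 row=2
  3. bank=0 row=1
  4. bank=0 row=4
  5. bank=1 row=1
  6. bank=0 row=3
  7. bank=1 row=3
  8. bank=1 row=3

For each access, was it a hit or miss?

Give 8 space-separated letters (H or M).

Answer: M M M M M M M H

Derivation:
Acc 1: bank0 row0 -> MISS (open row0); precharges=0
Acc 2: bank0 row2 -> MISS (open row2); precharges=1
Acc 3: bank0 row1 -> MISS (open row1); precharges=2
Acc 4: bank0 row4 -> MISS (open row4); precharges=3
Acc 5: bank1 row1 -> MISS (open row1); precharges=3
Acc 6: bank0 row3 -> MISS (open row3); precharges=4
Acc 7: bank1 row3 -> MISS (open row3); precharges=5
Acc 8: bank1 row3 -> HIT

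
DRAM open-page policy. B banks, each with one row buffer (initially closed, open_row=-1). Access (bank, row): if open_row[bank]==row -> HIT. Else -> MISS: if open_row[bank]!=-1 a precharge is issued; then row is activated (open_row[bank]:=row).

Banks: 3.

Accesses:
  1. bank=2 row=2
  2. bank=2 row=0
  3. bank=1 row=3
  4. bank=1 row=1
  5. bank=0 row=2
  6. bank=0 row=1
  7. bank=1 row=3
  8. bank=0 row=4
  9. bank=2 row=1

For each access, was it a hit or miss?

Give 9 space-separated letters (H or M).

Answer: M M M M M M M M M

Derivation:
Acc 1: bank2 row2 -> MISS (open row2); precharges=0
Acc 2: bank2 row0 -> MISS (open row0); precharges=1
Acc 3: bank1 row3 -> MISS (open row3); precharges=1
Acc 4: bank1 row1 -> MISS (open row1); precharges=2
Acc 5: bank0 row2 -> MISS (open row2); precharges=2
Acc 6: bank0 row1 -> MISS (open row1); precharges=3
Acc 7: bank1 row3 -> MISS (open row3); precharges=4
Acc 8: bank0 row4 -> MISS (open row4); precharges=5
Acc 9: bank2 row1 -> MISS (open row1); precharges=6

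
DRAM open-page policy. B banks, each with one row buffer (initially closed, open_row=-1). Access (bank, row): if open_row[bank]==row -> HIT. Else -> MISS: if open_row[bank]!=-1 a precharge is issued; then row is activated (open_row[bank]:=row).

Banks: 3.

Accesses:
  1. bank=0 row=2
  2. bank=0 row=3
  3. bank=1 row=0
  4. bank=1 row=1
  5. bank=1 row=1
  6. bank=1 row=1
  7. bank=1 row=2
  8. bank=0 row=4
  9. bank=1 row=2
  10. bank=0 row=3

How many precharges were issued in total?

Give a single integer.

Acc 1: bank0 row2 -> MISS (open row2); precharges=0
Acc 2: bank0 row3 -> MISS (open row3); precharges=1
Acc 3: bank1 row0 -> MISS (open row0); precharges=1
Acc 4: bank1 row1 -> MISS (open row1); precharges=2
Acc 5: bank1 row1 -> HIT
Acc 6: bank1 row1 -> HIT
Acc 7: bank1 row2 -> MISS (open row2); precharges=3
Acc 8: bank0 row4 -> MISS (open row4); precharges=4
Acc 9: bank1 row2 -> HIT
Acc 10: bank0 row3 -> MISS (open row3); precharges=5

Answer: 5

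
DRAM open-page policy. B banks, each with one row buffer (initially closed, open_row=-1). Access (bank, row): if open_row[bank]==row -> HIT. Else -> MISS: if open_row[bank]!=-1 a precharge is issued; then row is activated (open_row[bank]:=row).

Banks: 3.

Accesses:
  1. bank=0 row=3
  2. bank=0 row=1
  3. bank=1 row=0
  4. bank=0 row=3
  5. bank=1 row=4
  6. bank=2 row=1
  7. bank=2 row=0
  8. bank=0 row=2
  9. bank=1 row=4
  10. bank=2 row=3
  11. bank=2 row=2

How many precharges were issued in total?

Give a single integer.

Answer: 7

Derivation:
Acc 1: bank0 row3 -> MISS (open row3); precharges=0
Acc 2: bank0 row1 -> MISS (open row1); precharges=1
Acc 3: bank1 row0 -> MISS (open row0); precharges=1
Acc 4: bank0 row3 -> MISS (open row3); precharges=2
Acc 5: bank1 row4 -> MISS (open row4); precharges=3
Acc 6: bank2 row1 -> MISS (open row1); precharges=3
Acc 7: bank2 row0 -> MISS (open row0); precharges=4
Acc 8: bank0 row2 -> MISS (open row2); precharges=5
Acc 9: bank1 row4 -> HIT
Acc 10: bank2 row3 -> MISS (open row3); precharges=6
Acc 11: bank2 row2 -> MISS (open row2); precharges=7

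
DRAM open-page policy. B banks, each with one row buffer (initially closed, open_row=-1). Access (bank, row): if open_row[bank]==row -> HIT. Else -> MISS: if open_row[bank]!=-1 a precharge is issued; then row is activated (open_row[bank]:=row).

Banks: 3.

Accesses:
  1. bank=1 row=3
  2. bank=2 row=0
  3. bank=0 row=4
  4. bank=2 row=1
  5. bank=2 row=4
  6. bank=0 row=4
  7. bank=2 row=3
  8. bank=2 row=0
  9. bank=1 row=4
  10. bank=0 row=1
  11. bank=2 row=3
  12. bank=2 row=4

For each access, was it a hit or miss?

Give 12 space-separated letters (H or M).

Acc 1: bank1 row3 -> MISS (open row3); precharges=0
Acc 2: bank2 row0 -> MISS (open row0); precharges=0
Acc 3: bank0 row4 -> MISS (open row4); precharges=0
Acc 4: bank2 row1 -> MISS (open row1); precharges=1
Acc 5: bank2 row4 -> MISS (open row4); precharges=2
Acc 6: bank0 row4 -> HIT
Acc 7: bank2 row3 -> MISS (open row3); precharges=3
Acc 8: bank2 row0 -> MISS (open row0); precharges=4
Acc 9: bank1 row4 -> MISS (open row4); precharges=5
Acc 10: bank0 row1 -> MISS (open row1); precharges=6
Acc 11: bank2 row3 -> MISS (open row3); precharges=7
Acc 12: bank2 row4 -> MISS (open row4); precharges=8

Answer: M M M M M H M M M M M M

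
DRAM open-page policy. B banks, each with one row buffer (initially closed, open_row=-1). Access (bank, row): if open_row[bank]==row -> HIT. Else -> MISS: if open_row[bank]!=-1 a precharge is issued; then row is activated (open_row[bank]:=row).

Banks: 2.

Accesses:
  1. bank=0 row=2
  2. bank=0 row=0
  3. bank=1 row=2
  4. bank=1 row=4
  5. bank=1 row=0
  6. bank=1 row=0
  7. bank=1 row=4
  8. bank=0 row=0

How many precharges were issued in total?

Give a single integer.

Acc 1: bank0 row2 -> MISS (open row2); precharges=0
Acc 2: bank0 row0 -> MISS (open row0); precharges=1
Acc 3: bank1 row2 -> MISS (open row2); precharges=1
Acc 4: bank1 row4 -> MISS (open row4); precharges=2
Acc 5: bank1 row0 -> MISS (open row0); precharges=3
Acc 6: bank1 row0 -> HIT
Acc 7: bank1 row4 -> MISS (open row4); precharges=4
Acc 8: bank0 row0 -> HIT

Answer: 4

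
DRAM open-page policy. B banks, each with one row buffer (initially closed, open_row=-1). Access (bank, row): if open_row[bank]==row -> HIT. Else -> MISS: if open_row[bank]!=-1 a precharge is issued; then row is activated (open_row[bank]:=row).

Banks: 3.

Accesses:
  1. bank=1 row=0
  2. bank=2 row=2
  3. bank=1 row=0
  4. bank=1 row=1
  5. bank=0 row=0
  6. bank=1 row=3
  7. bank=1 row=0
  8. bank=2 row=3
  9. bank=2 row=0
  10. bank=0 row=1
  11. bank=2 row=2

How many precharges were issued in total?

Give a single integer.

Answer: 7

Derivation:
Acc 1: bank1 row0 -> MISS (open row0); precharges=0
Acc 2: bank2 row2 -> MISS (open row2); precharges=0
Acc 3: bank1 row0 -> HIT
Acc 4: bank1 row1 -> MISS (open row1); precharges=1
Acc 5: bank0 row0 -> MISS (open row0); precharges=1
Acc 6: bank1 row3 -> MISS (open row3); precharges=2
Acc 7: bank1 row0 -> MISS (open row0); precharges=3
Acc 8: bank2 row3 -> MISS (open row3); precharges=4
Acc 9: bank2 row0 -> MISS (open row0); precharges=5
Acc 10: bank0 row1 -> MISS (open row1); precharges=6
Acc 11: bank2 row2 -> MISS (open row2); precharges=7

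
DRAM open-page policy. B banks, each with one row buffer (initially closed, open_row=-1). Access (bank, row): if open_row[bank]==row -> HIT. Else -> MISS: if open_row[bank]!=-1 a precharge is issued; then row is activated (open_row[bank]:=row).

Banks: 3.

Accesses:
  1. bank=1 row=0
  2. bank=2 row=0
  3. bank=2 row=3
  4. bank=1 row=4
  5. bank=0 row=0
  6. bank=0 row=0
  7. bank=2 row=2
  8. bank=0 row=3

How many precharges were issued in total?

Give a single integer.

Acc 1: bank1 row0 -> MISS (open row0); precharges=0
Acc 2: bank2 row0 -> MISS (open row0); precharges=0
Acc 3: bank2 row3 -> MISS (open row3); precharges=1
Acc 4: bank1 row4 -> MISS (open row4); precharges=2
Acc 5: bank0 row0 -> MISS (open row0); precharges=2
Acc 6: bank0 row0 -> HIT
Acc 7: bank2 row2 -> MISS (open row2); precharges=3
Acc 8: bank0 row3 -> MISS (open row3); precharges=4

Answer: 4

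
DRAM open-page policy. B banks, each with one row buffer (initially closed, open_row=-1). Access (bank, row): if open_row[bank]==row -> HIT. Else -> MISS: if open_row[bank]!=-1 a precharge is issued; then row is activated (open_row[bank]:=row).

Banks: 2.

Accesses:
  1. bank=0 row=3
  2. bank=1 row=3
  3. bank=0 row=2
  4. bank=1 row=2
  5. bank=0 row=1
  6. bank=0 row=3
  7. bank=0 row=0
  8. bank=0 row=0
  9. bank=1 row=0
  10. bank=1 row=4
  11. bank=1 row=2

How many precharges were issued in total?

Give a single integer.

Acc 1: bank0 row3 -> MISS (open row3); precharges=0
Acc 2: bank1 row3 -> MISS (open row3); precharges=0
Acc 3: bank0 row2 -> MISS (open row2); precharges=1
Acc 4: bank1 row2 -> MISS (open row2); precharges=2
Acc 5: bank0 row1 -> MISS (open row1); precharges=3
Acc 6: bank0 row3 -> MISS (open row3); precharges=4
Acc 7: bank0 row0 -> MISS (open row0); precharges=5
Acc 8: bank0 row0 -> HIT
Acc 9: bank1 row0 -> MISS (open row0); precharges=6
Acc 10: bank1 row4 -> MISS (open row4); precharges=7
Acc 11: bank1 row2 -> MISS (open row2); precharges=8

Answer: 8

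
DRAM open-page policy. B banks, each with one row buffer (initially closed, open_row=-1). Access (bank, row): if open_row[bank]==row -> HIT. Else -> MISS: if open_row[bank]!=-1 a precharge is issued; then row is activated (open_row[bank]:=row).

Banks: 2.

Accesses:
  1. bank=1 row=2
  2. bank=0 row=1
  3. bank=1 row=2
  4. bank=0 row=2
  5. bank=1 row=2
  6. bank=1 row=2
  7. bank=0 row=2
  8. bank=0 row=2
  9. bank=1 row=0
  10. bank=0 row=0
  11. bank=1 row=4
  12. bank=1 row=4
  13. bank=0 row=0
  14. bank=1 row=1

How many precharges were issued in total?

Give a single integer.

Answer: 5

Derivation:
Acc 1: bank1 row2 -> MISS (open row2); precharges=0
Acc 2: bank0 row1 -> MISS (open row1); precharges=0
Acc 3: bank1 row2 -> HIT
Acc 4: bank0 row2 -> MISS (open row2); precharges=1
Acc 5: bank1 row2 -> HIT
Acc 6: bank1 row2 -> HIT
Acc 7: bank0 row2 -> HIT
Acc 8: bank0 row2 -> HIT
Acc 9: bank1 row0 -> MISS (open row0); precharges=2
Acc 10: bank0 row0 -> MISS (open row0); precharges=3
Acc 11: bank1 row4 -> MISS (open row4); precharges=4
Acc 12: bank1 row4 -> HIT
Acc 13: bank0 row0 -> HIT
Acc 14: bank1 row1 -> MISS (open row1); precharges=5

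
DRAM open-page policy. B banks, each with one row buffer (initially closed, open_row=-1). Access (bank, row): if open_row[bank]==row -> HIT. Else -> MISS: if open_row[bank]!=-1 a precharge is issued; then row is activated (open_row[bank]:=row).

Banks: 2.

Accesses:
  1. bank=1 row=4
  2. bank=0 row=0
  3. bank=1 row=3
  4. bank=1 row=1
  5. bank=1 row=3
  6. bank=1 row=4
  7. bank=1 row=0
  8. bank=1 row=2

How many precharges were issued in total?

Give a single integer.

Answer: 6

Derivation:
Acc 1: bank1 row4 -> MISS (open row4); precharges=0
Acc 2: bank0 row0 -> MISS (open row0); precharges=0
Acc 3: bank1 row3 -> MISS (open row3); precharges=1
Acc 4: bank1 row1 -> MISS (open row1); precharges=2
Acc 5: bank1 row3 -> MISS (open row3); precharges=3
Acc 6: bank1 row4 -> MISS (open row4); precharges=4
Acc 7: bank1 row0 -> MISS (open row0); precharges=5
Acc 8: bank1 row2 -> MISS (open row2); precharges=6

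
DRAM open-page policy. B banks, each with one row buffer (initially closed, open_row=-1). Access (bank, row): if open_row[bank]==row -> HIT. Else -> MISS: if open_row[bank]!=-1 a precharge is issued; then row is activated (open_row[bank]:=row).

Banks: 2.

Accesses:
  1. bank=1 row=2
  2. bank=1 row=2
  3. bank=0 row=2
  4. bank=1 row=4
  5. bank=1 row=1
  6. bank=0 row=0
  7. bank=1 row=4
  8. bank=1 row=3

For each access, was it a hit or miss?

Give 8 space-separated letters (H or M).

Acc 1: bank1 row2 -> MISS (open row2); precharges=0
Acc 2: bank1 row2 -> HIT
Acc 3: bank0 row2 -> MISS (open row2); precharges=0
Acc 4: bank1 row4 -> MISS (open row4); precharges=1
Acc 5: bank1 row1 -> MISS (open row1); precharges=2
Acc 6: bank0 row0 -> MISS (open row0); precharges=3
Acc 7: bank1 row4 -> MISS (open row4); precharges=4
Acc 8: bank1 row3 -> MISS (open row3); precharges=5

Answer: M H M M M M M M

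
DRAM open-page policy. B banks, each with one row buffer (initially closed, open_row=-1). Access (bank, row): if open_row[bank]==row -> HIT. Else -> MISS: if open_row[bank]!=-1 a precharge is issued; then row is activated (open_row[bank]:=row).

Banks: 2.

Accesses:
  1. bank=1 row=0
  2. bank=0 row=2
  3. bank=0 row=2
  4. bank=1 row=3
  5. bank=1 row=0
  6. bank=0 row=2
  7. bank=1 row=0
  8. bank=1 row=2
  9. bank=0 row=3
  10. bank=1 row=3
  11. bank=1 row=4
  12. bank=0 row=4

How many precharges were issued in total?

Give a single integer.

Acc 1: bank1 row0 -> MISS (open row0); precharges=0
Acc 2: bank0 row2 -> MISS (open row2); precharges=0
Acc 3: bank0 row2 -> HIT
Acc 4: bank1 row3 -> MISS (open row3); precharges=1
Acc 5: bank1 row0 -> MISS (open row0); precharges=2
Acc 6: bank0 row2 -> HIT
Acc 7: bank1 row0 -> HIT
Acc 8: bank1 row2 -> MISS (open row2); precharges=3
Acc 9: bank0 row3 -> MISS (open row3); precharges=4
Acc 10: bank1 row3 -> MISS (open row3); precharges=5
Acc 11: bank1 row4 -> MISS (open row4); precharges=6
Acc 12: bank0 row4 -> MISS (open row4); precharges=7

Answer: 7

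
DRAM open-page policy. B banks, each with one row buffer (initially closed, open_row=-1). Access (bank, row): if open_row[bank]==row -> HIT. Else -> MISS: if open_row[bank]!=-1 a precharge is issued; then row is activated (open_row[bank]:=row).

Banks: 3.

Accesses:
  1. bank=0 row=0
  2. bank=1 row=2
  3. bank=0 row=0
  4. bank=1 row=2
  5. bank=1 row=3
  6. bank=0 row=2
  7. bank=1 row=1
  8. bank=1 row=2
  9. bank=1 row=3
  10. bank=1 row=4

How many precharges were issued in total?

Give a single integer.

Answer: 6

Derivation:
Acc 1: bank0 row0 -> MISS (open row0); precharges=0
Acc 2: bank1 row2 -> MISS (open row2); precharges=0
Acc 3: bank0 row0 -> HIT
Acc 4: bank1 row2 -> HIT
Acc 5: bank1 row3 -> MISS (open row3); precharges=1
Acc 6: bank0 row2 -> MISS (open row2); precharges=2
Acc 7: bank1 row1 -> MISS (open row1); precharges=3
Acc 8: bank1 row2 -> MISS (open row2); precharges=4
Acc 9: bank1 row3 -> MISS (open row3); precharges=5
Acc 10: bank1 row4 -> MISS (open row4); precharges=6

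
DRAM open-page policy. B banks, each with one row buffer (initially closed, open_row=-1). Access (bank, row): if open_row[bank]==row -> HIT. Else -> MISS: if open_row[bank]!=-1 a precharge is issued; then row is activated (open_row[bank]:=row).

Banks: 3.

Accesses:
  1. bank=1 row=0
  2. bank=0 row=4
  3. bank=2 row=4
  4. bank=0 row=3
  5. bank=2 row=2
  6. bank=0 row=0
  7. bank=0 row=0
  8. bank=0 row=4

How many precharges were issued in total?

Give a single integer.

Acc 1: bank1 row0 -> MISS (open row0); precharges=0
Acc 2: bank0 row4 -> MISS (open row4); precharges=0
Acc 3: bank2 row4 -> MISS (open row4); precharges=0
Acc 4: bank0 row3 -> MISS (open row3); precharges=1
Acc 5: bank2 row2 -> MISS (open row2); precharges=2
Acc 6: bank0 row0 -> MISS (open row0); precharges=3
Acc 7: bank0 row0 -> HIT
Acc 8: bank0 row4 -> MISS (open row4); precharges=4

Answer: 4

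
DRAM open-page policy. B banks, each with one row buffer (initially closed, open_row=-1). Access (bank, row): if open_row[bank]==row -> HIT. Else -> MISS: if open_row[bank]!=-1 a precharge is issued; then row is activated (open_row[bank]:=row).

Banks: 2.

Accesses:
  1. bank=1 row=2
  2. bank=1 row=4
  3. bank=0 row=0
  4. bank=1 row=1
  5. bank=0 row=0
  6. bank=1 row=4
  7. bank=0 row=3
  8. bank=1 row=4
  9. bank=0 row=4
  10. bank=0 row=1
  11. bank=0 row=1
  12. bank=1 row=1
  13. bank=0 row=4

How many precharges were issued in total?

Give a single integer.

Answer: 8

Derivation:
Acc 1: bank1 row2 -> MISS (open row2); precharges=0
Acc 2: bank1 row4 -> MISS (open row4); precharges=1
Acc 3: bank0 row0 -> MISS (open row0); precharges=1
Acc 4: bank1 row1 -> MISS (open row1); precharges=2
Acc 5: bank0 row0 -> HIT
Acc 6: bank1 row4 -> MISS (open row4); precharges=3
Acc 7: bank0 row3 -> MISS (open row3); precharges=4
Acc 8: bank1 row4 -> HIT
Acc 9: bank0 row4 -> MISS (open row4); precharges=5
Acc 10: bank0 row1 -> MISS (open row1); precharges=6
Acc 11: bank0 row1 -> HIT
Acc 12: bank1 row1 -> MISS (open row1); precharges=7
Acc 13: bank0 row4 -> MISS (open row4); precharges=8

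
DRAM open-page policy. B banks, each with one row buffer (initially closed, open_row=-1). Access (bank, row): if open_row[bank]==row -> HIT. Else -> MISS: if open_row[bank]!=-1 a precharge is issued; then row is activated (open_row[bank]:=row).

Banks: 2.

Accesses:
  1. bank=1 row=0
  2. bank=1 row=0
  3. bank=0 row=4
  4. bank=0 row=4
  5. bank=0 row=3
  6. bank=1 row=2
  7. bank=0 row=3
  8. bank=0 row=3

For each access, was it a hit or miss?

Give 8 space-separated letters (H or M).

Answer: M H M H M M H H

Derivation:
Acc 1: bank1 row0 -> MISS (open row0); precharges=0
Acc 2: bank1 row0 -> HIT
Acc 3: bank0 row4 -> MISS (open row4); precharges=0
Acc 4: bank0 row4 -> HIT
Acc 5: bank0 row3 -> MISS (open row3); precharges=1
Acc 6: bank1 row2 -> MISS (open row2); precharges=2
Acc 7: bank0 row3 -> HIT
Acc 8: bank0 row3 -> HIT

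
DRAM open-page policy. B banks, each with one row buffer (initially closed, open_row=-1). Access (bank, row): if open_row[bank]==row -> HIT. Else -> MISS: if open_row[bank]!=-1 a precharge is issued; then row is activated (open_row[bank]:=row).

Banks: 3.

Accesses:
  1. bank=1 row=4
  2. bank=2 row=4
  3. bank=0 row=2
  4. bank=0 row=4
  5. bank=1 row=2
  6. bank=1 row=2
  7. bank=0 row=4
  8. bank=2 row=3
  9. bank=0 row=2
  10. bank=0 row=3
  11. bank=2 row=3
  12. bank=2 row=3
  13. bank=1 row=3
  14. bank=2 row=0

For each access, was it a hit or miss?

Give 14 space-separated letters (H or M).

Acc 1: bank1 row4 -> MISS (open row4); precharges=0
Acc 2: bank2 row4 -> MISS (open row4); precharges=0
Acc 3: bank0 row2 -> MISS (open row2); precharges=0
Acc 4: bank0 row4 -> MISS (open row4); precharges=1
Acc 5: bank1 row2 -> MISS (open row2); precharges=2
Acc 6: bank1 row2 -> HIT
Acc 7: bank0 row4 -> HIT
Acc 8: bank2 row3 -> MISS (open row3); precharges=3
Acc 9: bank0 row2 -> MISS (open row2); precharges=4
Acc 10: bank0 row3 -> MISS (open row3); precharges=5
Acc 11: bank2 row3 -> HIT
Acc 12: bank2 row3 -> HIT
Acc 13: bank1 row3 -> MISS (open row3); precharges=6
Acc 14: bank2 row0 -> MISS (open row0); precharges=7

Answer: M M M M M H H M M M H H M M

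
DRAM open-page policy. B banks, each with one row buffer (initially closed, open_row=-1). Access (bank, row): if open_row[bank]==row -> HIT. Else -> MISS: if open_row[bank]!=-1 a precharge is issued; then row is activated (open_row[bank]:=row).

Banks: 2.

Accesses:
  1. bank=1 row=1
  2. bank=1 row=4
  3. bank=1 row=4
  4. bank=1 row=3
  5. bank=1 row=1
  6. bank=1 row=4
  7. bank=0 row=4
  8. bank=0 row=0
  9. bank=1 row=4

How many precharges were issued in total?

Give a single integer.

Answer: 5

Derivation:
Acc 1: bank1 row1 -> MISS (open row1); precharges=0
Acc 2: bank1 row4 -> MISS (open row4); precharges=1
Acc 3: bank1 row4 -> HIT
Acc 4: bank1 row3 -> MISS (open row3); precharges=2
Acc 5: bank1 row1 -> MISS (open row1); precharges=3
Acc 6: bank1 row4 -> MISS (open row4); precharges=4
Acc 7: bank0 row4 -> MISS (open row4); precharges=4
Acc 8: bank0 row0 -> MISS (open row0); precharges=5
Acc 9: bank1 row4 -> HIT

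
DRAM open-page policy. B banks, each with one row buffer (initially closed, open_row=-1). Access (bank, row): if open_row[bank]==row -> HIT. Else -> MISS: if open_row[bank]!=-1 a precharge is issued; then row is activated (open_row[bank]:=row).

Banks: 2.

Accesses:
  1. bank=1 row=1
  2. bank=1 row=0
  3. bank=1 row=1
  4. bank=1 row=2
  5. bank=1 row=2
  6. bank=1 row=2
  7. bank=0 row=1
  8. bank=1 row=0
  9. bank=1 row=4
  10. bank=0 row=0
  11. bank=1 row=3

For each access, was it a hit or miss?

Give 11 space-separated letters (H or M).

Answer: M M M M H H M M M M M

Derivation:
Acc 1: bank1 row1 -> MISS (open row1); precharges=0
Acc 2: bank1 row0 -> MISS (open row0); precharges=1
Acc 3: bank1 row1 -> MISS (open row1); precharges=2
Acc 4: bank1 row2 -> MISS (open row2); precharges=3
Acc 5: bank1 row2 -> HIT
Acc 6: bank1 row2 -> HIT
Acc 7: bank0 row1 -> MISS (open row1); precharges=3
Acc 8: bank1 row0 -> MISS (open row0); precharges=4
Acc 9: bank1 row4 -> MISS (open row4); precharges=5
Acc 10: bank0 row0 -> MISS (open row0); precharges=6
Acc 11: bank1 row3 -> MISS (open row3); precharges=7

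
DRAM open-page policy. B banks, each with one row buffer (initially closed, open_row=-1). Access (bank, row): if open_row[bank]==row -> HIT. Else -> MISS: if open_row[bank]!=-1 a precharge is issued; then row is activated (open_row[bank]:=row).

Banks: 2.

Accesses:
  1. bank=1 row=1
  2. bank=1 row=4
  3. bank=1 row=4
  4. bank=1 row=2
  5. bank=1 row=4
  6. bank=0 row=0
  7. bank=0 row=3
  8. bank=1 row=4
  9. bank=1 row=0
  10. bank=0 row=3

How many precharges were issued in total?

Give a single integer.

Answer: 5

Derivation:
Acc 1: bank1 row1 -> MISS (open row1); precharges=0
Acc 2: bank1 row4 -> MISS (open row4); precharges=1
Acc 3: bank1 row4 -> HIT
Acc 4: bank1 row2 -> MISS (open row2); precharges=2
Acc 5: bank1 row4 -> MISS (open row4); precharges=3
Acc 6: bank0 row0 -> MISS (open row0); precharges=3
Acc 7: bank0 row3 -> MISS (open row3); precharges=4
Acc 8: bank1 row4 -> HIT
Acc 9: bank1 row0 -> MISS (open row0); precharges=5
Acc 10: bank0 row3 -> HIT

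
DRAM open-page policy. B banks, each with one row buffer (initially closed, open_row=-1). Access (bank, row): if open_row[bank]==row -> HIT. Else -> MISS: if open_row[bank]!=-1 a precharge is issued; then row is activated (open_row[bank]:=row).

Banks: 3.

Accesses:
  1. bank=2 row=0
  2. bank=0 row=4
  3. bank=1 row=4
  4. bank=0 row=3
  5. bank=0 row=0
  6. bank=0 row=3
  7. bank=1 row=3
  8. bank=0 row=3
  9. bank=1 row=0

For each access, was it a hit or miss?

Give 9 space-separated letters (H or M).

Answer: M M M M M M M H M

Derivation:
Acc 1: bank2 row0 -> MISS (open row0); precharges=0
Acc 2: bank0 row4 -> MISS (open row4); precharges=0
Acc 3: bank1 row4 -> MISS (open row4); precharges=0
Acc 4: bank0 row3 -> MISS (open row3); precharges=1
Acc 5: bank0 row0 -> MISS (open row0); precharges=2
Acc 6: bank0 row3 -> MISS (open row3); precharges=3
Acc 7: bank1 row3 -> MISS (open row3); precharges=4
Acc 8: bank0 row3 -> HIT
Acc 9: bank1 row0 -> MISS (open row0); precharges=5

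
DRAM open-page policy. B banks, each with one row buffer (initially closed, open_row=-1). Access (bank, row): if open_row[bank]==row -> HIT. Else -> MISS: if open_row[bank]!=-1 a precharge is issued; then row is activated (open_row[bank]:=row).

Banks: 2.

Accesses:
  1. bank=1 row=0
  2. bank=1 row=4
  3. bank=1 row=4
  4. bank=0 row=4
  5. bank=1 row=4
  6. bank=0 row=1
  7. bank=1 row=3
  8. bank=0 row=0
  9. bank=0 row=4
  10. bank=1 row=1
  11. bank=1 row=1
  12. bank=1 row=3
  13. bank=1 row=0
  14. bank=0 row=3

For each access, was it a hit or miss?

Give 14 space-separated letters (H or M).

Answer: M M H M H M M M M M H M M M

Derivation:
Acc 1: bank1 row0 -> MISS (open row0); precharges=0
Acc 2: bank1 row4 -> MISS (open row4); precharges=1
Acc 3: bank1 row4 -> HIT
Acc 4: bank0 row4 -> MISS (open row4); precharges=1
Acc 5: bank1 row4 -> HIT
Acc 6: bank0 row1 -> MISS (open row1); precharges=2
Acc 7: bank1 row3 -> MISS (open row3); precharges=3
Acc 8: bank0 row0 -> MISS (open row0); precharges=4
Acc 9: bank0 row4 -> MISS (open row4); precharges=5
Acc 10: bank1 row1 -> MISS (open row1); precharges=6
Acc 11: bank1 row1 -> HIT
Acc 12: bank1 row3 -> MISS (open row3); precharges=7
Acc 13: bank1 row0 -> MISS (open row0); precharges=8
Acc 14: bank0 row3 -> MISS (open row3); precharges=9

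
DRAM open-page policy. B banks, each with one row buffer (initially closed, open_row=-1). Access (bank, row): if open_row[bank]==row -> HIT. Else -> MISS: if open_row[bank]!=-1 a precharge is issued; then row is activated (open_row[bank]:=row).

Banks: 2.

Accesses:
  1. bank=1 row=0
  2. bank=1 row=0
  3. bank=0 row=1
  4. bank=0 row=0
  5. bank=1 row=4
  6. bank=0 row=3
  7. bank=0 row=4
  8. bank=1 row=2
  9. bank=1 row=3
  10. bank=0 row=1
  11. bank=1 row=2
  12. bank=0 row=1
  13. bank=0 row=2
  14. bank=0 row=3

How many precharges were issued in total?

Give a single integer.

Answer: 10

Derivation:
Acc 1: bank1 row0 -> MISS (open row0); precharges=0
Acc 2: bank1 row0 -> HIT
Acc 3: bank0 row1 -> MISS (open row1); precharges=0
Acc 4: bank0 row0 -> MISS (open row0); precharges=1
Acc 5: bank1 row4 -> MISS (open row4); precharges=2
Acc 6: bank0 row3 -> MISS (open row3); precharges=3
Acc 7: bank0 row4 -> MISS (open row4); precharges=4
Acc 8: bank1 row2 -> MISS (open row2); precharges=5
Acc 9: bank1 row3 -> MISS (open row3); precharges=6
Acc 10: bank0 row1 -> MISS (open row1); precharges=7
Acc 11: bank1 row2 -> MISS (open row2); precharges=8
Acc 12: bank0 row1 -> HIT
Acc 13: bank0 row2 -> MISS (open row2); precharges=9
Acc 14: bank0 row3 -> MISS (open row3); precharges=10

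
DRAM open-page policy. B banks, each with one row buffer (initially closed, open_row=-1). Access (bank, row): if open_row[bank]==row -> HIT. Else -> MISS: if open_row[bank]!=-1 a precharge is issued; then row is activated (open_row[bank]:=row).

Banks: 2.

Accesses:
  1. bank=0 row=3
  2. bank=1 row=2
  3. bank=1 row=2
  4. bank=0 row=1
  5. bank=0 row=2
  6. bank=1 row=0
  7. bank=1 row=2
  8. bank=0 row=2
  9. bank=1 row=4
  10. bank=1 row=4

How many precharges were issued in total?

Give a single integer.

Answer: 5

Derivation:
Acc 1: bank0 row3 -> MISS (open row3); precharges=0
Acc 2: bank1 row2 -> MISS (open row2); precharges=0
Acc 3: bank1 row2 -> HIT
Acc 4: bank0 row1 -> MISS (open row1); precharges=1
Acc 5: bank0 row2 -> MISS (open row2); precharges=2
Acc 6: bank1 row0 -> MISS (open row0); precharges=3
Acc 7: bank1 row2 -> MISS (open row2); precharges=4
Acc 8: bank0 row2 -> HIT
Acc 9: bank1 row4 -> MISS (open row4); precharges=5
Acc 10: bank1 row4 -> HIT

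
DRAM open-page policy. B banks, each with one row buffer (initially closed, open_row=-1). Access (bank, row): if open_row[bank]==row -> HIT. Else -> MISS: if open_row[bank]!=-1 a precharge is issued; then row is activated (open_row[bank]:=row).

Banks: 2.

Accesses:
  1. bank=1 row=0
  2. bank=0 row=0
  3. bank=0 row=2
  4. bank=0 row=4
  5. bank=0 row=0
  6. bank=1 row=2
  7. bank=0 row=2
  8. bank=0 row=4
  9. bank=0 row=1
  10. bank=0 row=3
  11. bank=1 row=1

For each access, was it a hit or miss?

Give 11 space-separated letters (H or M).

Answer: M M M M M M M M M M M

Derivation:
Acc 1: bank1 row0 -> MISS (open row0); precharges=0
Acc 2: bank0 row0 -> MISS (open row0); precharges=0
Acc 3: bank0 row2 -> MISS (open row2); precharges=1
Acc 4: bank0 row4 -> MISS (open row4); precharges=2
Acc 5: bank0 row0 -> MISS (open row0); precharges=3
Acc 6: bank1 row2 -> MISS (open row2); precharges=4
Acc 7: bank0 row2 -> MISS (open row2); precharges=5
Acc 8: bank0 row4 -> MISS (open row4); precharges=6
Acc 9: bank0 row1 -> MISS (open row1); precharges=7
Acc 10: bank0 row3 -> MISS (open row3); precharges=8
Acc 11: bank1 row1 -> MISS (open row1); precharges=9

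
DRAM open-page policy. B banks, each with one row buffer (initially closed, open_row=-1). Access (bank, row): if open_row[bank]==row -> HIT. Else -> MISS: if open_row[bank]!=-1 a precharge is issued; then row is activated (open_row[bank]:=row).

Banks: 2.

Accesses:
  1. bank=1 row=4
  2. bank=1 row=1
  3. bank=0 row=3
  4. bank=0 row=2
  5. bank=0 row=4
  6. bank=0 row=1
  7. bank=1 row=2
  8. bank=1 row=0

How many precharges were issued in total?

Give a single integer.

Answer: 6

Derivation:
Acc 1: bank1 row4 -> MISS (open row4); precharges=0
Acc 2: bank1 row1 -> MISS (open row1); precharges=1
Acc 3: bank0 row3 -> MISS (open row3); precharges=1
Acc 4: bank0 row2 -> MISS (open row2); precharges=2
Acc 5: bank0 row4 -> MISS (open row4); precharges=3
Acc 6: bank0 row1 -> MISS (open row1); precharges=4
Acc 7: bank1 row2 -> MISS (open row2); precharges=5
Acc 8: bank1 row0 -> MISS (open row0); precharges=6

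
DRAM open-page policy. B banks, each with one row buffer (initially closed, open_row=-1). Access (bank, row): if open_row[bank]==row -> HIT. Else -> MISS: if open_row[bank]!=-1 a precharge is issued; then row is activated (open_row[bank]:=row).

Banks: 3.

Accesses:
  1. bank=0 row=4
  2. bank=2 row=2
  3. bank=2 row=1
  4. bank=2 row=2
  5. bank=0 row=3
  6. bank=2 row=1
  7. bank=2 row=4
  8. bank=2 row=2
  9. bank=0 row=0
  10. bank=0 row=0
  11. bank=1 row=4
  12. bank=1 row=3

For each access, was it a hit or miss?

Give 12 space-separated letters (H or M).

Answer: M M M M M M M M M H M M

Derivation:
Acc 1: bank0 row4 -> MISS (open row4); precharges=0
Acc 2: bank2 row2 -> MISS (open row2); precharges=0
Acc 3: bank2 row1 -> MISS (open row1); precharges=1
Acc 4: bank2 row2 -> MISS (open row2); precharges=2
Acc 5: bank0 row3 -> MISS (open row3); precharges=3
Acc 6: bank2 row1 -> MISS (open row1); precharges=4
Acc 7: bank2 row4 -> MISS (open row4); precharges=5
Acc 8: bank2 row2 -> MISS (open row2); precharges=6
Acc 9: bank0 row0 -> MISS (open row0); precharges=7
Acc 10: bank0 row0 -> HIT
Acc 11: bank1 row4 -> MISS (open row4); precharges=7
Acc 12: bank1 row3 -> MISS (open row3); precharges=8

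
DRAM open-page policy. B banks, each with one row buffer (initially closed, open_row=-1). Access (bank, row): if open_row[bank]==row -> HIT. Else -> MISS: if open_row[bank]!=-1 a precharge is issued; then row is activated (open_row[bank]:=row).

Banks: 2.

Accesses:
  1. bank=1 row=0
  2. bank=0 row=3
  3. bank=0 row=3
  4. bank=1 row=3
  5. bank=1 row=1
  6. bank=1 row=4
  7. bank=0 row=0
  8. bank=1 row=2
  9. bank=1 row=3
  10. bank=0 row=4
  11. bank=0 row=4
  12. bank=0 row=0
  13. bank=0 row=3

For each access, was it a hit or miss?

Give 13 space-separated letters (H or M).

Acc 1: bank1 row0 -> MISS (open row0); precharges=0
Acc 2: bank0 row3 -> MISS (open row3); precharges=0
Acc 3: bank0 row3 -> HIT
Acc 4: bank1 row3 -> MISS (open row3); precharges=1
Acc 5: bank1 row1 -> MISS (open row1); precharges=2
Acc 6: bank1 row4 -> MISS (open row4); precharges=3
Acc 7: bank0 row0 -> MISS (open row0); precharges=4
Acc 8: bank1 row2 -> MISS (open row2); precharges=5
Acc 9: bank1 row3 -> MISS (open row3); precharges=6
Acc 10: bank0 row4 -> MISS (open row4); precharges=7
Acc 11: bank0 row4 -> HIT
Acc 12: bank0 row0 -> MISS (open row0); precharges=8
Acc 13: bank0 row3 -> MISS (open row3); precharges=9

Answer: M M H M M M M M M M H M M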